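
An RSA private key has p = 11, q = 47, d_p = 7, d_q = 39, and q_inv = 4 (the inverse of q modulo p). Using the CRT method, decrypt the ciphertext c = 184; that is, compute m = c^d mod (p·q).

475

m₁ = c^(d_p) mod p: c ≡ 8 (mod 11), and 8^7 mod 11 = 2.
m₂ = c^(d_q) mod q: c ≡ 43 (mod 47), and 43^39 mod 47 = 5.
h = q_inv·(m₁ − m₂) mod p = 4·(2 − 5) mod 11 = 10.
m = m₂ + h·q = 5 + 10·47 = 475.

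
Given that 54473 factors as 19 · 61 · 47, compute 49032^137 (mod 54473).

Mod 19: 49032 ≡ 12; by Fermat, exponent reduces to 137 mod 18 = 11; 12^11 ≡ 8 (mod 19).
Mod 61: 49032 ≡ 49; by Fermat, exponent reduces to 137 mod 60 = 17; 49^17 ≡ 39 (mod 61).
Mod 47: 49032 ≡ 11; by Fermat, exponent reduces to 137 mod 46 = 45; 11^45 ≡ 30 (mod 47).
Combine by CRT: x ≡ 8 (mod 19), x ≡ 39 (mod 61), x ≡ 30 (mod 47) ⇒ x ≡ 48534 (mod 54473).

48534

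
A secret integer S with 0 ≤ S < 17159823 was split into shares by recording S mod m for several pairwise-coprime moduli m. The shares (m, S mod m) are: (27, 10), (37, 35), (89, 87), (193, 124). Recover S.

The moduli are pairwise coprime; N = 27·37·89·193 = 17159823.
N/27 = 635549; 635549 ≡ 23 (mod 27); 23·20 ≡ 1, so inverse 20.
N/37 = 463779; 463779 ≡ 21 (mod 37); 21·30 ≡ 1, so inverse 30.
N/89 = 192807; 192807 ≡ 33 (mod 89); 33·27 ≡ 1, so inverse 27.
N/193 = 88911; 88911 ≡ 131 (mod 193); 131·28 ≡ 1, so inverse 28.
S ≡ 10·635549·20 + 35·463779·30 + 87·192807·27 + 124·88911·28 = 1375680385.
1375680385 mod 17159823 = 2894545.

2894545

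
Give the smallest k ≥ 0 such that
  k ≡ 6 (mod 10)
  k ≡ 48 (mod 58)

106

Combine the congruences pairwise.
gcd(10, 58) = 2 and 2 | (48 − 6), so the pair is consistent; merging gives k ≡ 106 (mod 290), where 290 = lcm(10, 58).
The solution is unique modulo lcm(10, 58) = 290.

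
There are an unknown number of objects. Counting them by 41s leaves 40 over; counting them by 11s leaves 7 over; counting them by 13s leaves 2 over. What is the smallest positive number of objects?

1393

The moduli are pairwise coprime; M = 41·11·13 = 5863.
M/41 = 143; 143 ≡ 20 (mod 41); 20·39 ≡ 1, so inverse 39.
M/11 = 533; 533 ≡ 5 (mod 11); 5·9 ≡ 1, so inverse 9.
M/13 = 451; 451 ≡ 9 (mod 13); 9·3 ≡ 1, so inverse 3.
N ≡ 40·143·39 + 7·533·9 + 2·451·3 = 259365.
259365 mod 5863 = 1393.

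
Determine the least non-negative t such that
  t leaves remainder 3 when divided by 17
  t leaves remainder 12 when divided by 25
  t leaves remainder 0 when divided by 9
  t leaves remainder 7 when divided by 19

The moduli are pairwise coprime; N = 17·25·9·19 = 72675.
N/17 = 4275; 4275 ≡ 8 (mod 17); 8·15 ≡ 1, so inverse 15.
N/25 = 2907; 2907 ≡ 7 (mod 25); 7·18 ≡ 1, so inverse 18.
N/9 = 8075; 8075 ≡ 2 (mod 9); 2·5 ≡ 1, so inverse 5.
N/19 = 3825; 3825 ≡ 6 (mod 19); 6·16 ≡ 1, so inverse 16.
t ≡ 3·4275·15 + 12·2907·18 + 0·8075·5 + 7·3825·16 = 1248687.
1248687 mod 72675 = 13212.

13212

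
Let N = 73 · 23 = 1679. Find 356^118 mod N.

Mod 73: 356 ≡ 64; by Fermat, exponent reduces to 118 mod 72 = 46; 64^46 ≡ 64 (mod 73).
Mod 23: 356 ≡ 11; by Fermat, exponent reduces to 118 mod 22 = 8; 11^8 ≡ 8 (mod 23).
Combine by CRT: x ≡ 64 (mod 73), x ≡ 8 (mod 23) ⇒ x ≡ 721 (mod 1679).

721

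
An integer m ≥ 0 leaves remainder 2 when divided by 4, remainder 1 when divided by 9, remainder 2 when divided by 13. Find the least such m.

The moduli are pairwise coprime; N = 4·9·13 = 468.
N/4 = 117; 117 ≡ 1 (mod 4), inverse 1.
N/9 = 52; 52 ≡ 7 (mod 9); 7·4 ≡ 1, so inverse 4.
N/13 = 36; 36 ≡ 10 (mod 13); 10·4 ≡ 1, so inverse 4.
m ≡ 2·117·1 + 1·52·4 + 2·36·4 = 730.
730 mod 468 = 262.

262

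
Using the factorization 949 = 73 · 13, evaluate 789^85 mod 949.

477

Mod 73: 789 ≡ 59; by Fermat, exponent reduces to 85 mod 72 = 13; 59^13 ≡ 39 (mod 73).
Mod 13: 789 ≡ 9; by Fermat, exponent reduces to 85 mod 12 = 1; 9^1 ≡ 9 (mod 13).
Combine by CRT: x ≡ 39 (mod 73), x ≡ 9 (mod 13) ⇒ x ≡ 477 (mod 949).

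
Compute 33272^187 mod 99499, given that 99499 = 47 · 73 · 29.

Mod 47: 33272 ≡ 43; by Fermat, exponent reduces to 187 mod 46 = 3; 43^3 ≡ 30 (mod 47).
Mod 73: 33272 ≡ 57; by Fermat, exponent reduces to 187 mod 72 = 43; 57^43 ≡ 71 (mod 73).
Mod 29: 33272 ≡ 9; by Fermat, exponent reduces to 187 mod 28 = 19; 9^19 ≡ 5 (mod 29).
Combine by CRT: x ≡ 30 (mod 47), x ≡ 71 (mod 73), x ≡ 5 (mod 29) ⇒ x ≡ 47594 (mod 99499).

47594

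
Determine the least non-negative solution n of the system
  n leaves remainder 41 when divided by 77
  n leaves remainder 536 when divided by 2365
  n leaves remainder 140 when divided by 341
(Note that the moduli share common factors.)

Combine the congruences pairwise.
gcd(77, 2365) = 11 and 11 | (536 − 41), so the pair is consistent; merging gives n ≡ 12361 (mod 16555), where 16555 = lcm(77, 2365).
gcd(16555, 341) = 11 and 11 | (140 − 12361), so the pair is consistent; merging gives n ≡ 409681 (mod 513205), where 513205 = lcm(16555, 341).
The solution is unique modulo lcm(77, 2365, 341) = 513205.

409681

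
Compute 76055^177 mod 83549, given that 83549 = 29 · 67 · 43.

Mod 29: 76055 ≡ 17; by Fermat, exponent reduces to 177 mod 28 = 9; 17^9 ≡ 17 (mod 29).
Mod 67: 76055 ≡ 10; by Fermat, exponent reduces to 177 mod 66 = 45; 10^45 ≡ 22 (mod 67).
Mod 43: 76055 ≡ 31; by Fermat, exponent reduces to 177 mod 42 = 9; 31^9 ≡ 4 (mod 43).
Combine by CRT: x ≡ 17 (mod 29), x ≡ 22 (mod 67), x ≡ 4 (mod 43) ⇒ x ≡ 15097 (mod 83549).

15097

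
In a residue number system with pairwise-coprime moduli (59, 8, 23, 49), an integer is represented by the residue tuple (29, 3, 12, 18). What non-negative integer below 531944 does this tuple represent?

230955

From x ≡ 29 (mod 59) write x = 29 + 59t. Substituting into x ≡ 3 (mod 8) gives 59t ≡ 6 (mod 8), and since 3⁻¹ ≡ 3 (mod 8), t ≡ 2. Hence x ≡ 29 + 59·2 = 147 (mod 472).
From x ≡ 147 (mod 472) write x = 147 + 472t. Substituting into x ≡ 12 (mod 23) gives 472t ≡ 3 (mod 23), and since 12⁻¹ ≡ 2 (mod 23), t ≡ 6. Hence x ≡ 147 + 472·6 = 2979 (mod 10856).
From x ≡ 2979 (mod 10856) write x = 2979 + 10856t. Substituting into x ≡ 18 (mod 49) gives 10856t ≡ 28 (mod 49), and since 27⁻¹ ≡ 20 (mod 49), t ≡ 21. Hence x ≡ 2979 + 10856·21 = 230955 (mod 531944).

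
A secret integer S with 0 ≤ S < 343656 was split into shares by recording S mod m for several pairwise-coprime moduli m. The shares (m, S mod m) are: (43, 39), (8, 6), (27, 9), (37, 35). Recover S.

From S ≡ 39 (mod 43) write S = 39 + 43t. Substituting into S ≡ 6 (mod 8) gives 43t ≡ 7 (mod 8), and since 3⁻¹ ≡ 3 (mod 8), t ≡ 5. Hence S ≡ 39 + 43·5 = 254 (mod 344).
From S ≡ 254 (mod 344) write S = 254 + 344t. Substituting into S ≡ 9 (mod 27) gives 344t ≡ 25 (mod 27), and since 20⁻¹ ≡ 23 (mod 27), t ≡ 8. Hence S ≡ 254 + 344·8 = 3006 (mod 9288).
From S ≡ 3006 (mod 9288) write S = 3006 + 9288t. Substituting into S ≡ 35 (mod 37) gives 9288t ≡ 26 (mod 37), and since 1⁻¹ ≡ 1 (mod 37), t ≡ 26. Hence S ≡ 3006 + 9288·26 = 244494 (mod 343656).

244494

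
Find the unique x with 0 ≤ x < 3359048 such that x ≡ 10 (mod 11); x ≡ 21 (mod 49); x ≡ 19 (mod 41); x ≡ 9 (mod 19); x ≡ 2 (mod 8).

From x ≡ 10 (mod 11) write x = 10 + 11t. Substituting into x ≡ 21 (mod 49) gives 11t ≡ 11 (mod 49), and since 11⁻¹ ≡ 9 (mod 49), t ≡ 1. Hence x ≡ 10 + 11·1 = 21 (mod 539).
From x ≡ 21 (mod 539) write x = 21 + 539t. Substituting into x ≡ 19 (mod 41) gives 539t ≡ 39 (mod 41), and since 6⁻¹ ≡ 7 (mod 41), t ≡ 27. Hence x ≡ 21 + 539·27 = 14574 (mod 22099).
From x ≡ 14574 (mod 22099) write x = 14574 + 22099t. Substituting into x ≡ 9 (mod 19) gives 22099t ≡ 8 (mod 19), and since 2⁻¹ ≡ 10 (mod 19), t ≡ 4. Hence x ≡ 14574 + 22099·4 = 102970 (mod 419881).
From x ≡ 102970 (mod 419881) write x = 102970 + 419881t. Substituting into x ≡ 2 (mod 8) gives 419881t ≡ 0 (mod 8), and since 1⁻¹ ≡ 1 (mod 8), t ≡ 0. Hence x ≡ 102970 + 419881·0 = 102970 (mod 3359048).

102970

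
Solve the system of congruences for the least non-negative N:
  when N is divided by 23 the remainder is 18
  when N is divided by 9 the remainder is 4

202

From N ≡ 18 (mod 23) write N = 18 + 23t. Substituting into N ≡ 4 (mod 9) gives 23t ≡ 4 (mod 9), and since 5⁻¹ ≡ 2 (mod 9), t ≡ 8. Hence N ≡ 18 + 23·8 = 202 (mod 207).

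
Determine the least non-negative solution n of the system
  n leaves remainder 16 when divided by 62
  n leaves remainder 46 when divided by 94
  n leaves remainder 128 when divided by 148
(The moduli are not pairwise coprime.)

75904

gcd(62, 94) = 2 and 2 | (46 − 16), so the pair is consistent; merging gives n ≡ 140 (mod 2914), where 2914 = lcm(62, 94).
gcd(2914, 148) = 2 and 2 | (128 − 140), so the pair is consistent; merging gives n ≡ 75904 (mod 215636), where 215636 = lcm(2914, 148).
The solution is unique modulo lcm(62, 94, 148) = 215636.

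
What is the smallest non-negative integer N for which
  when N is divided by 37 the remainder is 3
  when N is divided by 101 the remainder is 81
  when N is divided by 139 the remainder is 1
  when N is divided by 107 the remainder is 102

8456205

From N ≡ 3 (mod 37) write N = 3 + 37t. Substituting into N ≡ 81 (mod 101) gives 37t ≡ 78 (mod 101), and since 37⁻¹ ≡ 71 (mod 101), t ≡ 84. Hence N ≡ 3 + 37·84 = 3111 (mod 3737).
From N ≡ 3111 (mod 3737) write N = 3111 + 3737t. Substituting into N ≡ 1 (mod 139) gives 3737t ≡ 87 (mod 139), and since 123⁻¹ ≡ 26 (mod 139), t ≡ 38. Hence N ≡ 3111 + 3737·38 = 145117 (mod 519443).
From N ≡ 145117 (mod 519443) write N = 145117 + 519443t. Substituting into N ≡ 102 (mod 107) gives 519443t ≡ 77 (mod 107), and since 65⁻¹ ≡ 28 (mod 107), t ≡ 16. Hence N ≡ 145117 + 519443·16 = 8456205 (mod 55580401).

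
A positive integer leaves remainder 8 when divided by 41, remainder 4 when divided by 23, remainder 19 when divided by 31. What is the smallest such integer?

Combine the congruences pairwise.
From k ≡ 8 (mod 41) write k = 8 + 41t. Substituting into k ≡ 4 (mod 23) gives 41t ≡ 19 (mod 23), and since 18⁻¹ ≡ 9 (mod 23), t ≡ 10. Hence k ≡ 8 + 41·10 = 418 (mod 943).
From k ≡ 418 (mod 943) write k = 418 + 943t. Substituting into k ≡ 19 (mod 31) gives 943t ≡ 4 (mod 31), and since 13⁻¹ ≡ 12 (mod 31), t ≡ 17. Hence k ≡ 418 + 943·17 = 16449 (mod 29233).

16449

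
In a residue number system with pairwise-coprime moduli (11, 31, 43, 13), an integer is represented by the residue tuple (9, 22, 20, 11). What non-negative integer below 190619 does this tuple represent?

The moduli are pairwise coprime; N = 11·31·43·13 = 190619.
N/11 = 17329; 17329 ≡ 4 (mod 11); 4·3 ≡ 1, so inverse 3.
N/31 = 6149; 6149 ≡ 11 (mod 31); 11·17 ≡ 1, so inverse 17.
N/43 = 4433; 4433 ≡ 4 (mod 43); 4·11 ≡ 1, so inverse 11.
N/13 = 14663; 14663 ≡ 12 (mod 13); 12·12 ≡ 1, so inverse 12.
x ≡ 9·17329·3 + 22·6149·17 + 20·4433·11 + 11·14663·12 = 5678385.
5678385 mod 190619 = 150434.

150434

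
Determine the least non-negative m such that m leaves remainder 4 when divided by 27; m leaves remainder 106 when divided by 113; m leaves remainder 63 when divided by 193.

From m ≡ 4 (mod 27) write m = 4 + 27t. Substituting into m ≡ 106 (mod 113) gives 27t ≡ 102 (mod 113), and since 27⁻¹ ≡ 67 (mod 113), t ≡ 54. Hence m ≡ 4 + 27·54 = 1462 (mod 3051).
From m ≡ 1462 (mod 3051) write m = 1462 + 3051t. Substituting into m ≡ 63 (mod 193) gives 3051t ≡ 145 (mod 193), and since 156⁻¹ ≡ 73 (mod 193), t ≡ 163. Hence m ≡ 1462 + 3051·163 = 498775 (mod 588843).

498775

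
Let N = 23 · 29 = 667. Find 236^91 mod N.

492

Mod 23: 236 ≡ 6; by Fermat, exponent reduces to 91 mod 22 = 3; 6^3 ≡ 9 (mod 23).
Mod 29: 236 ≡ 4; by Fermat, exponent reduces to 91 mod 28 = 7; 4^7 ≡ 28 (mod 29).
Combine by CRT: x ≡ 9 (mod 23), x ≡ 28 (mod 29) ⇒ x ≡ 492 (mod 667).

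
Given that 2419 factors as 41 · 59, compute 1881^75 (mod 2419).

Mod 41: 1881 ≡ 36; by Fermat, exponent reduces to 75 mod 40 = 35; 36^35 ≡ 9 (mod 41).
Mod 59: 1881 ≡ 52; by Fermat, exponent reduces to 75 mod 58 = 17; 52^17 ≡ 13 (mod 59).
Combine by CRT: x ≡ 9 (mod 41), x ≡ 13 (mod 59) ⇒ x ≡ 1075 (mod 2419).

1075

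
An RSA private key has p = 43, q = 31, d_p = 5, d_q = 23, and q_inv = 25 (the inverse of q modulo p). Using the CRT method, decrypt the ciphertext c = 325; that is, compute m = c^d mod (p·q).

1174

m₁ = c^(d_p) mod p: c ≡ 24 (mod 43), and 24^5 mod 43 = 13.
m₂ = c^(d_q) mod q: c ≡ 15 (mod 31), and 15^23 mod 31 = 27.
h = q_inv·(m₁ − m₂) mod p = 25·(13 − 27) mod 43 = 37.
m = m₂ + h·q = 27 + 37·31 = 1174.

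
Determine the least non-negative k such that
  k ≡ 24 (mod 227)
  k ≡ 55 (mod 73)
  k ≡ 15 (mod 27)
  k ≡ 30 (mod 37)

15894564

The moduli are pairwise coprime; N = 227·73·27·37 = 16554429.
N/227 = 72927; 72927 ≡ 60 (mod 227); 60·140 ≡ 1, so inverse 140.
N/73 = 226773; 226773 ≡ 35 (mod 73); 35·48 ≡ 1, so inverse 48.
N/27 = 613127; 613127 ≡ 11 (mod 27); 11·5 ≡ 1, so inverse 5.
N/37 = 447417; 447417 ≡ 13 (mod 37); 13·20 ≡ 1, so inverse 20.
k ≡ 24·72927·140 + 55·226773·48 + 15·613127·5 + 30·447417·20 = 1158150165.
1158150165 mod 16554429 = 15894564.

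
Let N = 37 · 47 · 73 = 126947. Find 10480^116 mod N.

Mod 37: 10480 ≡ 9; by Fermat, exponent reduces to 116 mod 36 = 8; 9^8 ≡ 33 (mod 37).
Mod 47: 10480 ≡ 46; by Fermat, exponent reduces to 116 mod 46 = 24; 46^24 ≡ 1 (mod 47).
Mod 73: 10480 ≡ 41; by Fermat, exponent reduces to 116 mod 72 = 44; 41^44 ≡ 16 (mod 73).
Combine by CRT: x ≡ 33 (mod 37), x ≡ 1 (mod 47), x ≡ 16 (mod 73) ⇒ x ≡ 33888 (mod 126947).

33888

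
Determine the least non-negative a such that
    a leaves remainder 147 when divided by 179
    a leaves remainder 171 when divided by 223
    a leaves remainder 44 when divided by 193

From a ≡ 147 (mod 179) write a = 147 + 179t. Substituting into a ≡ 171 (mod 223) gives 179t ≡ 24 (mod 223), and since 179⁻¹ ≡ 76 (mod 223), t ≡ 40. Hence a ≡ 147 + 179·40 = 7307 (mod 39917).
From a ≡ 7307 (mod 39917) write a = 7307 + 39917t. Substituting into a ≡ 44 (mod 193) gives 39917t ≡ 71 (mod 193), and since 159⁻¹ ≡ 17 (mod 193), t ≡ 49. Hence a ≡ 7307 + 39917·49 = 1963240 (mod 7703981).

1963240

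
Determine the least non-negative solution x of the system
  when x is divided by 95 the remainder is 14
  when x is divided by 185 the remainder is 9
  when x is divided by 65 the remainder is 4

gcd(95, 185) = 5 and 5 | (9 − 14), so the pair is consistent; merging gives x ≡ 3339 (mod 3515), where 3515 = lcm(95, 185).
gcd(3515, 65) = 5 and 5 | (4 − 3339), so the pair is consistent; merging gives x ≡ 34974 (mod 45695), where 45695 = lcm(3515, 65).
The solution is unique modulo lcm(95, 185, 65) = 45695.

34974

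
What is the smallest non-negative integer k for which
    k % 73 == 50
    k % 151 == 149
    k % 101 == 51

731291

Combine the congruences pairwise.
From k ≡ 50 (mod 73) write k = 50 + 73t. Substituting into k ≡ 149 (mod 151) gives 73t ≡ 99 (mod 151), and since 73⁻¹ ≡ 60 (mod 151), t ≡ 51. Hence k ≡ 50 + 73·51 = 3773 (mod 11023).
From k ≡ 3773 (mod 11023) write k = 3773 + 11023t. Substituting into k ≡ 51 (mod 101) gives 11023t ≡ 15 (mod 101), and since 14⁻¹ ≡ 65 (mod 101), t ≡ 66. Hence k ≡ 3773 + 11023·66 = 731291 (mod 1113323).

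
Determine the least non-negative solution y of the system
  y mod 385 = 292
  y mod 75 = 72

Combine the congruences pairwise.
gcd(385, 75) = 5 and 5 | (72 − 292), so the pair is consistent; merging gives y ≡ 3372 (mod 5775), where 5775 = lcm(385, 75).
The solution is unique modulo lcm(385, 75) = 5775.

3372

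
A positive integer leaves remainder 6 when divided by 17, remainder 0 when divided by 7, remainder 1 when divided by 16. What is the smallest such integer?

The moduli are pairwise coprime; N = 17·7·16 = 1904.
N/17 = 112; 112 ≡ 10 (mod 17); 10·12 ≡ 1, so inverse 12.
N/7 = 272; 272 ≡ 6 (mod 7); 6·6 ≡ 1, so inverse 6.
N/16 = 119; 119 ≡ 7 (mod 16); 7·7 ≡ 1, so inverse 7.
k ≡ 6·112·12 + 0·272·6 + 1·119·7 = 8897.
8897 mod 1904 = 1281.

1281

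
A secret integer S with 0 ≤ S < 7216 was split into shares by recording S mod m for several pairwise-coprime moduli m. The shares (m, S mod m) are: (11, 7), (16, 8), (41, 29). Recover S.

The moduli are pairwise coprime; N = 11·16·41 = 7216.
N/11 = 656; 656 ≡ 7 (mod 11); 7·8 ≡ 1, so inverse 8.
N/16 = 451; 451 ≡ 3 (mod 16); 3·11 ≡ 1, so inverse 11.
N/41 = 176; 176 ≡ 12 (mod 41); 12·24 ≡ 1, so inverse 24.
S ≡ 7·656·8 + 8·451·11 + 29·176·24 = 198920.
198920 mod 7216 = 4088.

4088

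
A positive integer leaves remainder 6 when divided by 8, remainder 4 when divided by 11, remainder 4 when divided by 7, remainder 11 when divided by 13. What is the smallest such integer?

The moduli are pairwise coprime; N = 8·11·7·13 = 8008.
N/8 = 1001; 1001 ≡ 1 (mod 8), inverse 1.
N/11 = 728; 728 ≡ 2 (mod 11); 2·6 ≡ 1, so inverse 6.
N/7 = 1144; 1144 ≡ 3 (mod 7); 3·5 ≡ 1, so inverse 5.
N/13 = 616; 616 ≡ 5 (mod 13); 5·8 ≡ 1, so inverse 8.
m ≡ 6·1001·1 + 4·728·6 + 4·1144·5 + 11·616·8 = 100566.
100566 mod 8008 = 4470.

4470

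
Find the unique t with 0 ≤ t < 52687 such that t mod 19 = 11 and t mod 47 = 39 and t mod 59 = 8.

The moduli are pairwise coprime; N = 19·47·59 = 52687.
N/19 = 2773; 2773 ≡ 18 (mod 19); 18·18 ≡ 1, so inverse 18.
N/47 = 1121; 1121 ≡ 40 (mod 47); 40·20 ≡ 1, so inverse 20.
N/59 = 893; 893 ≡ 8 (mod 59); 8·37 ≡ 1, so inverse 37.
t ≡ 11·2773·18 + 39·1121·20 + 8·893·37 = 1687762.
1687762 mod 52687 = 1778.

1778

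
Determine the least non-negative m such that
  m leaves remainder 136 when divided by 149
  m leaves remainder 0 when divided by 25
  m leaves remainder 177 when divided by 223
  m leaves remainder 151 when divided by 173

2709850

The moduli are pairwise coprime; N = 149·25·223·173 = 143706775.
N/149 = 964475; 964475 ≡ 147 (mod 149); 147·74 ≡ 1, so inverse 74.
N/25 = 5748271; 5748271 ≡ 21 (mod 25); 21·6 ≡ 1, so inverse 6.
N/223 = 644425; 644425 ≡ 178 (mod 223); 178·109 ≡ 1, so inverse 109.
N/173 = 830675; 830675 ≡ 102 (mod 173); 102·134 ≡ 1, so inverse 134.
m ≡ 136·964475·74 + 0·5748271·6 + 177·644425·109 + 151·830675·134 = 38947245875.
38947245875 mod 143706775 = 2709850.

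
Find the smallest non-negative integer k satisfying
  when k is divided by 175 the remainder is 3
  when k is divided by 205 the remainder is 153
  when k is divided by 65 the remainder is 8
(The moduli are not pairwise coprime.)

Combine the congruences pairwise.
gcd(175, 205) = 5 and 5 | (153 − 3), so the pair is consistent; merging gives k ≡ 6303 (mod 7175), where 7175 = lcm(175, 205).
gcd(7175, 65) = 5 and 5 | (8 − 6303), so the pair is consistent; merging gives k ≡ 27828 (mod 93275), where 93275 = lcm(7175, 65).
The solution is unique modulo lcm(175, 205, 65) = 93275.

27828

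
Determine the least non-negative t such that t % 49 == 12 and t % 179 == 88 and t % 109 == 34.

213456

Combine the congruences pairwise.
From t ≡ 12 (mod 49) write t = 12 + 49s. Substituting into t ≡ 88 (mod 179) gives 49s ≡ 76 (mod 179), and since 49⁻¹ ≡ 95 (mod 179), s ≡ 60. Hence t ≡ 12 + 49·60 = 2952 (mod 8771).
From t ≡ 2952 (mod 8771) write t = 2952 + 8771s. Substituting into t ≡ 34 (mod 109) gives 8771s ≡ 25 (mod 109), and since 51⁻¹ ≡ 62 (mod 109), s ≡ 24. Hence t ≡ 2952 + 8771·24 = 213456 (mod 956039).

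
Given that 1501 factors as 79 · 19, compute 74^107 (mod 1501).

Mod 79: 74 ≡ 74; by Fermat, exponent reduces to 107 mod 78 = 29; 74^29 ≡ 77 (mod 79).
Mod 19: 74 ≡ 17; by Fermat, exponent reduces to 107 mod 18 = 17; 17^17 ≡ 9 (mod 19).
Combine by CRT: x ≡ 77 (mod 79), x ≡ 9 (mod 19) ⇒ x ≡ 788 (mod 1501).

788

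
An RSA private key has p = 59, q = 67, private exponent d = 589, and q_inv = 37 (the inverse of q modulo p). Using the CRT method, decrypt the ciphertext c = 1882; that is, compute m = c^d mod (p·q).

d_p = d mod (p−1) = 589 mod 58 = 9; d_q = d mod (q−1) = 61.
m₁ = c^(d_p) mod p: c ≡ 53 (mod 59), and 53^9 mod 59 = 35.
m₂ = c^(d_q) mod q: c ≡ 6 (mod 67), and 6^61 mod 67 = 17.
h = q_inv·(m₁ − m₂) mod p = 37·(35 − 17) mod 59 = 17.
m = m₂ + h·q = 17 + 17·67 = 1156.

1156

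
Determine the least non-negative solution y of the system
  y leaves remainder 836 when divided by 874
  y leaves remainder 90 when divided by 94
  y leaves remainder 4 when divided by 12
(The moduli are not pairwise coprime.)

Combine the congruences pairwise.
gcd(874, 94) = 2 and 2 | (90 − 836), so the pair is consistent; merging gives y ≡ 15694 (mod 41078), where 41078 = lcm(874, 94).
gcd(41078, 12) = 2 and 2 | (4 − 15694), so the pair is consistent; merging gives y ≡ 138928 (mod 246468), where 246468 = lcm(41078, 12).
The solution is unique modulo lcm(874, 94, 12) = 246468.

138928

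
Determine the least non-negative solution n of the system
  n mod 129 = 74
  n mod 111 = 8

2783

gcd(129, 111) = 3 and 3 | (8 − 74), so the pair is consistent; merging gives n ≡ 2783 (mod 4773), where 4773 = lcm(129, 111).
The solution is unique modulo lcm(129, 111) = 4773.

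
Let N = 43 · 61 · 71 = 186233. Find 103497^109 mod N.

25501

Mod 43: 103497 ≡ 39; by Fermat, exponent reduces to 109 mod 42 = 25; 39^25 ≡ 2 (mod 43).
Mod 61: 103497 ≡ 41; by Fermat, exponent reduces to 109 mod 60 = 49; 41^49 ≡ 3 (mod 61).
Mod 71: 103497 ≡ 50; by Fermat, exponent reduces to 109 mod 70 = 39; 50^39 ≡ 12 (mod 71).
Combine by CRT: x ≡ 2 (mod 43), x ≡ 3 (mod 61), x ≡ 12 (mod 71) ⇒ x ≡ 25501 (mod 186233).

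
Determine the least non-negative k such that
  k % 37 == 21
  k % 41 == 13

95

From k ≡ 21 (mod 37) write k = 21 + 37t. Substituting into k ≡ 13 (mod 41) gives 37t ≡ 33 (mod 41), and since 37⁻¹ ≡ 10 (mod 41), t ≡ 2. Hence k ≡ 21 + 37·2 = 95 (mod 1517).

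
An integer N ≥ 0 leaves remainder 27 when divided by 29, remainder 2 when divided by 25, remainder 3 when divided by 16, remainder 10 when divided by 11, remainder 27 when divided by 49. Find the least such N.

4263027

The moduli are pairwise coprime; M = 29·25·16·11·49 = 6252400.
M/29 = 215600; 215600 ≡ 14 (mod 29); 14·27 ≡ 1, so inverse 27.
M/25 = 250096; 250096 ≡ 21 (mod 25); 21·6 ≡ 1, so inverse 6.
M/16 = 390775; 390775 ≡ 7 (mod 16); 7·7 ≡ 1, so inverse 7.
M/11 = 568400; 568400 ≡ 8 (mod 11); 8·7 ≡ 1, so inverse 7.
M/49 = 127600; 127600 ≡ 4 (mod 49); 4·37 ≡ 1, so inverse 37.
N ≡ 27·215600·27 + 2·250096·6 + 3·390775·7 + 10·568400·7 + 27·127600·37 = 335640227.
335640227 mod 6252400 = 4263027.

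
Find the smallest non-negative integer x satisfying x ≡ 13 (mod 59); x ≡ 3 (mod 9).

426

Combine the congruences pairwise.
From x ≡ 13 (mod 59) write x = 13 + 59t. Substituting into x ≡ 3 (mod 9) gives 59t ≡ 8 (mod 9), and since 5⁻¹ ≡ 2 (mod 9), t ≡ 7. Hence x ≡ 13 + 59·7 = 426 (mod 531).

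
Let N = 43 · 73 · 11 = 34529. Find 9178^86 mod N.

5779

Mod 43: 9178 ≡ 19; by Fermat, exponent reduces to 86 mod 42 = 2; 19^2 ≡ 17 (mod 43).
Mod 73: 9178 ≡ 53; by Fermat, exponent reduces to 86 mod 72 = 14; 53^14 ≡ 12 (mod 73).
Mod 11: 9178 ≡ 4; by Fermat, exponent reduces to 86 mod 10 = 6; 4^6 ≡ 4 (mod 11).
Combine by CRT: x ≡ 17 (mod 43), x ≡ 12 (mod 73), x ≡ 4 (mod 11) ⇒ x ≡ 5779 (mod 34529).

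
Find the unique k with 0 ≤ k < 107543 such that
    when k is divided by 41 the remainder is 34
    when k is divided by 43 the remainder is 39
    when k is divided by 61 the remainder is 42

Combine the congruences pairwise.
From k ≡ 34 (mod 41) write k = 34 + 41t. Substituting into k ≡ 39 (mod 43) gives 41t ≡ 5 (mod 43), and since 41⁻¹ ≡ 21 (mod 43), t ≡ 19. Hence k ≡ 34 + 41·19 = 813 (mod 1763).
From k ≡ 813 (mod 1763) write k = 813 + 1763t. Substituting into k ≡ 42 (mod 61) gives 1763t ≡ 22 (mod 61), and since 55⁻¹ ≡ 10 (mod 61), t ≡ 37. Hence k ≡ 813 + 1763·37 = 66044 (mod 107543).

66044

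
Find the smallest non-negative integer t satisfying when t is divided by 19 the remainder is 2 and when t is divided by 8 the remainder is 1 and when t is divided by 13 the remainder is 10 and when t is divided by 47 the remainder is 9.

63177

The moduli are pairwise coprime; N = 19·8·13·47 = 92872.
N/19 = 4888; 4888 ≡ 5 (mod 19); 5·4 ≡ 1, so inverse 4.
N/8 = 11609; 11609 ≡ 1 (mod 8), inverse 1.
N/13 = 7144; 7144 ≡ 7 (mod 13); 7·2 ≡ 1, so inverse 2.
N/47 = 1976; 1976 ≡ 2 (mod 47); 2·24 ≡ 1, so inverse 24.
t ≡ 2·4888·4 + 1·11609·1 + 10·7144·2 + 9·1976·24 = 620409.
620409 mod 92872 = 63177.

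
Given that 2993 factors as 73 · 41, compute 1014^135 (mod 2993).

Mod 73: 1014 ≡ 65; by Fermat, exponent reduces to 135 mod 72 = 63; 65^63 ≡ 72 (mod 73).
Mod 41: 1014 ≡ 30; by Fermat, exponent reduces to 135 mod 40 = 15; 30^15 ≡ 14 (mod 41).
Combine by CRT: x ≡ 72 (mod 73), x ≡ 14 (mod 41) ⇒ x ≡ 875 (mod 2993).

875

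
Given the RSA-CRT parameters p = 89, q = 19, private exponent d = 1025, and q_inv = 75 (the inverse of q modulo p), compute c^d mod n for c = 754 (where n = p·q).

d_p = d mod (p−1) = 1025 mod 88 = 57; d_q = d mod (q−1) = 17.
m₁ = c^(d_p) mod p: c ≡ 42 (mod 89), and 42^57 mod 89 = 79.
m₂ = c^(d_q) mod q: c ≡ 13 (mod 19), and 13^17 mod 19 = 3.
h = q_inv·(m₁ − m₂) mod p = 75·(79 − 3) mod 89 = 4.
m = m₂ + h·q = 3 + 4·19 = 79.

79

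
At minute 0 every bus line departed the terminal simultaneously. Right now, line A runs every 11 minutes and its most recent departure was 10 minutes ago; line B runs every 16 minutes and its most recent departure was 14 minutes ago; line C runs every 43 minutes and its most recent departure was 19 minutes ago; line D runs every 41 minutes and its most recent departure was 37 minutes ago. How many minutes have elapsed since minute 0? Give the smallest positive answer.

155550

The moduli are pairwise coprime; N = 11·16·43·41 = 310288.
N/11 = 28208; 28208 ≡ 4 (mod 11); 4·3 ≡ 1, so inverse 3.
N/16 = 19393; 19393 ≡ 1 (mod 16), inverse 1.
N/43 = 7216; 7216 ≡ 35 (mod 43); 35·16 ≡ 1, so inverse 16.
N/41 = 7568; 7568 ≡ 24 (mod 41); 24·12 ≡ 1, so inverse 12.
t ≡ 10·28208·3 + 14·19393·1 + 19·7216·16 + 37·7568·12 = 6671598.
6671598 mod 310288 = 155550.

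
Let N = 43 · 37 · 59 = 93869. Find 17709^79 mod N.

Mod 43: 17709 ≡ 36; by Fermat, exponent reduces to 79 mod 42 = 37; 36^37 ≡ 36 (mod 43).
Mod 37: 17709 ≡ 23; by Fermat, exponent reduces to 79 mod 36 = 7; 23^7 ≡ 14 (mod 37).
Mod 59: 17709 ≡ 9; by Fermat, exponent reduces to 79 mod 58 = 21; 9^21 ≡ 25 (mod 59).
Combine by CRT: x ≡ 36 (mod 43), x ≡ 14 (mod 37), x ≡ 25 (mod 59) ⇒ x ≡ 70943 (mod 93869).

70943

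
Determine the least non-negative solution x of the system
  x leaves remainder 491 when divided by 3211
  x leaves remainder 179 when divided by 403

77555

gcd(3211, 403) = 13 and 13 | (179 − 491), so the pair is consistent; merging gives x ≡ 77555 (mod 99541), where 99541 = lcm(3211, 403).
The solution is unique modulo lcm(3211, 403) = 99541.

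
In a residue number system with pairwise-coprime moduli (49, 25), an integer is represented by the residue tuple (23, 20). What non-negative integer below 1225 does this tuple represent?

From x ≡ 23 (mod 49) write x = 23 + 49t. Substituting into x ≡ 20 (mod 25) gives 49t ≡ 22 (mod 25), and since 24⁻¹ ≡ 24 (mod 25), t ≡ 3. Hence x ≡ 23 + 49·3 = 170 (mod 1225).

170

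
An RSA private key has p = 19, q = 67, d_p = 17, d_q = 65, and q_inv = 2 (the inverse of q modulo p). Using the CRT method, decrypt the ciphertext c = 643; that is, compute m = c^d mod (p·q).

m₁ = c^(d_p) mod p: c ≡ 16 (mod 19), and 16^17 mod 19 = 6.
m₂ = c^(d_q) mod q: c ≡ 40 (mod 67), and 40^65 mod 67 = 62.
h = q_inv·(m₁ − m₂) mod p = 2·(6 − 62) mod 19 = 2.
m = m₂ + h·q = 62 + 2·67 = 196.

196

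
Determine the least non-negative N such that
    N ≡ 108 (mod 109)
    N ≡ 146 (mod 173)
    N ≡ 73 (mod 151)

2356579

Combine the congruences pairwise.
From N ≡ 108 (mod 109) write N = 108 + 109t. Substituting into N ≡ 146 (mod 173) gives 109t ≡ 38 (mod 173), and since 109⁻¹ ≡ 100 (mod 173), t ≡ 167. Hence N ≡ 108 + 109·167 = 18311 (mod 18857).
From N ≡ 18311 (mod 18857) write N = 18311 + 18857t. Substituting into N ≡ 73 (mod 151) gives 18857t ≡ 33 (mod 151), and since 133⁻¹ ≡ 109 (mod 151), t ≡ 124. Hence N ≡ 18311 + 18857·124 = 2356579 (mod 2847407).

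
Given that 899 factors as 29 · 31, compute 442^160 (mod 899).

Mod 29: 442 ≡ 7; by Fermat, exponent reduces to 160 mod 28 = 20; 7^20 ≡ 25 (mod 29).
Mod 31: 442 ≡ 8; by Fermat, exponent reduces to 160 mod 30 = 10; 8^10 ≡ 1 (mod 31).
Combine by CRT: x ≡ 25 (mod 29), x ≡ 1 (mod 31) ⇒ x ≡ 373 (mod 899).

373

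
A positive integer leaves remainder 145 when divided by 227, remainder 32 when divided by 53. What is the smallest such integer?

From m ≡ 145 (mod 227) write m = 145 + 227t. Substituting into m ≡ 32 (mod 53) gives 227t ≡ 46 (mod 53), and since 15⁻¹ ≡ 46 (mod 53), t ≡ 49. Hence m ≡ 145 + 227·49 = 11268 (mod 12031).

11268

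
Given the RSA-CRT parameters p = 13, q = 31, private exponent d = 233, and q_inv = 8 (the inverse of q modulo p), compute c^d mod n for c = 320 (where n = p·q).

d_p = d mod (p−1) = 233 mod 12 = 5; d_q = d mod (q−1) = 23.
m₁ = c^(d_p) mod p: c ≡ 8 (mod 13), and 8^5 mod 13 = 8.
m₂ = c^(d_q) mod q: c ≡ 10 (mod 31), and 10^23 mod 31 = 14.
h = q_inv·(m₁ − m₂) mod p = 8·(8 − 14) mod 13 = 4.
m = m₂ + h·q = 14 + 4·31 = 138.

138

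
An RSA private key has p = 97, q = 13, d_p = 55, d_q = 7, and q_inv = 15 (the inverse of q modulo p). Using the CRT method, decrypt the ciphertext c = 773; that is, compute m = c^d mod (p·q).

917

m₁ = c^(d_p) mod p: c ≡ 94 (mod 97), and 94^55 mod 97 = 44.
m₂ = c^(d_q) mod q: c ≡ 6 (mod 13), and 6^7 mod 13 = 7.
h = q_inv·(m₁ − m₂) mod p = 15·(44 − 7) mod 97 = 70.
m = m₂ + h·q = 7 + 70·13 = 917.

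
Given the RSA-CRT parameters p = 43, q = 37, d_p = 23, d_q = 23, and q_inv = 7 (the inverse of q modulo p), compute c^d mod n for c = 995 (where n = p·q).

1455

m₁ = c^(d_p) mod p: c ≡ 6 (mod 43), and 6^23 mod 43 = 36.
m₂ = c^(d_q) mod q: c ≡ 33 (mod 37), and 33^23 mod 37 = 12.
h = q_inv·(m₁ − m₂) mod p = 7·(36 − 12) mod 43 = 39.
m = m₂ + h·q = 12 + 39·37 = 1455.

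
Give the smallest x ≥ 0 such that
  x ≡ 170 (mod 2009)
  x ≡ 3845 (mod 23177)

Combine the congruences pairwise.
gcd(2009, 23177) = 49 and 49 | (3845 − 170), so the pair is consistent; merging gives x ≡ 745509 (mod 950257), where 950257 = lcm(2009, 23177).
The solution is unique modulo lcm(2009, 23177) = 950257.

745509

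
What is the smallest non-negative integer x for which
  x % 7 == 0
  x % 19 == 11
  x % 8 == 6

The moduli are pairwise coprime; N = 7·19·8 = 1064.
N/7 = 152; 152 ≡ 5 (mod 7); 5·3 ≡ 1, so inverse 3.
N/19 = 56; 56 ≡ 18 (mod 19); 18·18 ≡ 1, so inverse 18.
N/8 = 133; 133 ≡ 5 (mod 8); 5·5 ≡ 1, so inverse 5.
x ≡ 0·152·3 + 11·56·18 + 6·133·5 = 15078.
15078 mod 1064 = 182.

182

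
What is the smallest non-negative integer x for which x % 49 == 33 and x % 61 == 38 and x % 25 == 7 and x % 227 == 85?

The moduli are pairwise coprime; N = 49·61·25·227 = 16962575.
N/49 = 346175; 346175 ≡ 39 (mod 49); 39·44 ≡ 1, so inverse 44.
N/61 = 278075; 278075 ≡ 37 (mod 61); 37·33 ≡ 1, so inverse 33.
N/25 = 678503; 678503 ≡ 3 (mod 25); 3·17 ≡ 1, so inverse 17.
N/227 = 74725; 74725 ≡ 42 (mod 227); 42·200 ≡ 1, so inverse 200.
x ≡ 33·346175·44 + 38·278075·33 + 7·678503·17 + 85·74725·200 = 2202419007.
2202419007 mod 16962575 = 14246832.

14246832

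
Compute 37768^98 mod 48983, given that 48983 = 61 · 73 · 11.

Mod 61: 37768 ≡ 9; by Fermat, exponent reduces to 98 mod 60 = 38; 9^38 ≡ 58 (mod 61).
Mod 73: 37768 ≡ 27; by Fermat, exponent reduces to 98 mod 72 = 26; 27^26 ≡ 72 (mod 73).
Mod 11: 37768 ≡ 5; by Fermat, exponent reduces to 98 mod 10 = 8; 5^8 ≡ 4 (mod 11).
Combine by CRT: x ≡ 58 (mod 61), x ≡ 72 (mod 73), x ≡ 4 (mod 11) ⇒ x ≡ 22994 (mod 48983).

22994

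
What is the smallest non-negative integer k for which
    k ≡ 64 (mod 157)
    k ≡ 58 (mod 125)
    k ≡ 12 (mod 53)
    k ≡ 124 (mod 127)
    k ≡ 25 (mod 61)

3252450058

Combine the congruences pairwise.
From k ≡ 64 (mod 157) write k = 64 + 157t. Substituting into k ≡ 58 (mod 125) gives 157t ≡ 119 (mod 125), and since 32⁻¹ ≡ 43 (mod 125), t ≡ 117. Hence k ≡ 64 + 157·117 = 18433 (mod 19625).
From k ≡ 18433 (mod 19625) write k = 18433 + 19625t. Substituting into k ≡ 12 (mod 53) gives 19625t ≡ 23 (mod 53), and since 15⁻¹ ≡ 46 (mod 53), t ≡ 51. Hence k ≡ 18433 + 19625·51 = 1019308 (mod 1040125).
From k ≡ 1019308 (mod 1040125) write k = 1019308 + 1040125t. Substituting into k ≡ 124 (mod 127) gives 1040125t ≡ 118 (mod 127), and since 122⁻¹ ≡ 76 (mod 127), t ≡ 78. Hence k ≡ 1019308 + 1040125·78 = 82149058 (mod 132095875).
From k ≡ 82149058 (mod 132095875) write k = 82149058 + 132095875t. Substituting into k ≡ 25 (mod 61) gives 132095875t ≡ 33 (mod 61), and since 9⁻¹ ≡ 34 (mod 61), t ≡ 24. Hence k ≡ 82149058 + 132095875·24 = 3252450058 (mod 8057848375).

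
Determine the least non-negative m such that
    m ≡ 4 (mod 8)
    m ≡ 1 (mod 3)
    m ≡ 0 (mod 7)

28

The moduli are pairwise coprime; N = 8·3·7 = 168.
N/8 = 21; 21 ≡ 5 (mod 8); 5·5 ≡ 1, so inverse 5.
N/3 = 56; 56 ≡ 2 (mod 3); 2·2 ≡ 1, so inverse 2.
N/7 = 24; 24 ≡ 3 (mod 7); 3·5 ≡ 1, so inverse 5.
m ≡ 4·21·5 + 1·56·2 + 0·24·5 = 532.
532 mod 168 = 28.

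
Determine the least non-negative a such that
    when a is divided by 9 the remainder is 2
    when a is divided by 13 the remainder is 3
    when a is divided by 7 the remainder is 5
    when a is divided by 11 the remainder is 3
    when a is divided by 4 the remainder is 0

Combine the congruences pairwise.
From a ≡ 2 (mod 9) write a = 2 + 9t. Substituting into a ≡ 3 (mod 13) gives 9t ≡ 1 (mod 13), and since 9⁻¹ ≡ 3 (mod 13), t ≡ 3. Hence a ≡ 2 + 9·3 = 29 (mod 117).
From a ≡ 29 (mod 117) write a = 29 + 117t. Substituting into a ≡ 5 (mod 7) gives 117t ≡ 4 (mod 7), and since 5⁻¹ ≡ 3 (mod 7), t ≡ 5. Hence a ≡ 29 + 117·5 = 614 (mod 819).
From a ≡ 614 (mod 819) write a = 614 + 819t. Substituting into a ≡ 3 (mod 11) gives 819t ≡ 5 (mod 11), and since 5⁻¹ ≡ 9 (mod 11), t ≡ 1. Hence a ≡ 614 + 819·1 = 1433 (mod 9009).
From a ≡ 1433 (mod 9009) write a = 1433 + 9009t. Substituting into a ≡ 0 (mod 4) gives 9009t ≡ 3 (mod 4), and since 1⁻¹ ≡ 1 (mod 4), t ≡ 3. Hence a ≡ 1433 + 9009·3 = 28460 (mod 36036).

28460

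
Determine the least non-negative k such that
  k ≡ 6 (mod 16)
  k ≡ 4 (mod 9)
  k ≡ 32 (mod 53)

2470

The moduli are pairwise coprime; N = 16·9·53 = 7632.
N/16 = 477; 477 ≡ 13 (mod 16); 13·5 ≡ 1, so inverse 5.
N/9 = 848; 848 ≡ 2 (mod 9); 2·5 ≡ 1, so inverse 5.
N/53 = 144; 144 ≡ 38 (mod 53); 38·7 ≡ 1, so inverse 7.
k ≡ 6·477·5 + 4·848·5 + 32·144·7 = 63526.
63526 mod 7632 = 2470.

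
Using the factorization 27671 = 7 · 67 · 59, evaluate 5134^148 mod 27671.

21949

Mod 7: 5134 ≡ 3; by Fermat, exponent reduces to 148 mod 6 = 4; 3^4 ≡ 4 (mod 7).
Mod 67: 5134 ≡ 42; by Fermat, exponent reduces to 148 mod 66 = 16; 42^16 ≡ 40 (mod 67).
Mod 59: 5134 ≡ 1; by Fermat, exponent reduces to 148 mod 58 = 32; 1^32 ≡ 1 (mod 59).
Combine by CRT: x ≡ 4 (mod 7), x ≡ 40 (mod 67), x ≡ 1 (mod 59) ⇒ x ≡ 21949 (mod 27671).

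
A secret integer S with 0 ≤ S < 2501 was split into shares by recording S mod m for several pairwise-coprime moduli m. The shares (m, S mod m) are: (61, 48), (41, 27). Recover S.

109

From S ≡ 48 (mod 61) write S = 48 + 61t. Substituting into S ≡ 27 (mod 41) gives 61t ≡ 20 (mod 41), and since 20⁻¹ ≡ 39 (mod 41), t ≡ 1. Hence S ≡ 48 + 61·1 = 109 (mod 2501).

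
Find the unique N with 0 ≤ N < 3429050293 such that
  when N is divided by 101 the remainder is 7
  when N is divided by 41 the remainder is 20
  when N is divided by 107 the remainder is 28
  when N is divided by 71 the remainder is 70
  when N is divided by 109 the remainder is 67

2214002726

The moduli are pairwise coprime; M = 101·41·107·71·109 = 3429050293.
M/101 = 33950993; 33950993 ≡ 45 (mod 101); 45·9 ≡ 1, so inverse 9.
M/41 = 83635373; 83635373 ≡ 6 (mod 41); 6·7 ≡ 1, so inverse 7.
M/107 = 32047199; 32047199 ≡ 57 (mod 107); 57·92 ≡ 1, so inverse 92.
M/71 = 48296483; 48296483 ≡ 11 (mod 71); 11·13 ≡ 1, so inverse 13.
M/109 = 31459177; 31459177 ≡ 33 (mod 109); 33·76 ≡ 1, so inverse 76.
N ≡ 7·33950993·9 + 20·83635373·7 + 28·32047199·92 + 70·48296483·13 + 67·31459177·76 = 300541378217.
300541378217 mod 3429050293 = 2214002726.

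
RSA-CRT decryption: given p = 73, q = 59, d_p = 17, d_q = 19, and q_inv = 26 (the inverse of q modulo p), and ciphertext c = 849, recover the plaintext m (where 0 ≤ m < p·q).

m₁ = c^(d_p) mod p: c ≡ 46 (mod 73), and 46^17 mod 73 = 46.
m₂ = c^(d_q) mod q: c ≡ 23 (mod 59), and 23^19 mod 59 = 24.
h = q_inv·(m₁ − m₂) mod p = 26·(46 − 24) mod 73 = 61.
m = m₂ + h·q = 24 + 61·59 = 3623.

3623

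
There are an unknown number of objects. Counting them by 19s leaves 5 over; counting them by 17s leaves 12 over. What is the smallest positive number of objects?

233

From N ≡ 5 (mod 19) write N = 5 + 19t. Substituting into N ≡ 12 (mod 17) gives 19t ≡ 7 (mod 17), and since 2⁻¹ ≡ 9 (mod 17), t ≡ 12. Hence N ≡ 5 + 19·12 = 233 (mod 323).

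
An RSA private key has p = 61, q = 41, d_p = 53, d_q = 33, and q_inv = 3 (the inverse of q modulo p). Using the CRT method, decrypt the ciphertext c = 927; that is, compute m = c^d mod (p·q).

1480

m₁ = c^(d_p) mod p: c ≡ 12 (mod 61), and 12^53 mod 61 = 16.
m₂ = c^(d_q) mod q: c ≡ 25 (mod 41), and 25^33 mod 41 = 4.
h = q_inv·(m₁ − m₂) mod p = 3·(16 − 4) mod 61 = 36.
m = m₂ + h·q = 4 + 36·41 = 1480.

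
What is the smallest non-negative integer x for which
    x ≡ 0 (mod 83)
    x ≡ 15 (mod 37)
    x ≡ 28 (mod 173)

415747

From x ≡ 0 (mod 83) write x = 0 + 83t. Substituting into x ≡ 15 (mod 37) gives 83t ≡ 15 (mod 37), and since 9⁻¹ ≡ 33 (mod 37), t ≡ 14. Hence x ≡ 0 + 83·14 = 1162 (mod 3071).
From x ≡ 1162 (mod 3071) write x = 1162 + 3071t. Substituting into x ≡ 28 (mod 173) gives 3071t ≡ 77 (mod 173), and since 130⁻¹ ≡ 4 (mod 173), t ≡ 135. Hence x ≡ 1162 + 3071·135 = 415747 (mod 531283).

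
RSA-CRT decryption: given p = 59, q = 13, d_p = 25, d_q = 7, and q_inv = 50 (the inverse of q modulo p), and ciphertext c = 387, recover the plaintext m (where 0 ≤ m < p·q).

m₁ = c^(d_p) mod p: c ≡ 33 (mod 59), and 33^25 mod 59 = 14.
m₂ = c^(d_q) mod q: c ≡ 10 (mod 13), and 10^7 mod 13 = 10.
h = q_inv·(m₁ − m₂) mod p = 50·(14 − 10) mod 59 = 23.
m = m₂ + h·q = 10 + 23·13 = 309.

309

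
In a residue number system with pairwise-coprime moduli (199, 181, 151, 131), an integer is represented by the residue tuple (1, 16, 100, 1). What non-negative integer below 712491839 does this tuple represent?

From x ≡ 1 (mod 199) write x = 1 + 199t. Substituting into x ≡ 16 (mod 181) gives 199t ≡ 15 (mod 181), and since 18⁻¹ ≡ 171 (mod 181), t ≡ 31. Hence x ≡ 1 + 199·31 = 6170 (mod 36019).
From x ≡ 6170 (mod 36019) write x = 6170 + 36019t. Substituting into x ≡ 100 (mod 151) gives 36019t ≡ 121 (mod 151), and since 81⁻¹ ≡ 110 (mod 151), t ≡ 22. Hence x ≡ 6170 + 36019·22 = 798588 (mod 5438869).
From x ≡ 798588 (mod 5438869) write x = 798588 + 5438869t. Substituting into x ≡ 1 (mod 131) gives 5438869t ≡ 120 (mod 131), and since 11⁻¹ ≡ 12 (mod 131), t ≡ 130. Hence x ≡ 798588 + 5438869·130 = 707851558 (mod 712491839).

707851558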